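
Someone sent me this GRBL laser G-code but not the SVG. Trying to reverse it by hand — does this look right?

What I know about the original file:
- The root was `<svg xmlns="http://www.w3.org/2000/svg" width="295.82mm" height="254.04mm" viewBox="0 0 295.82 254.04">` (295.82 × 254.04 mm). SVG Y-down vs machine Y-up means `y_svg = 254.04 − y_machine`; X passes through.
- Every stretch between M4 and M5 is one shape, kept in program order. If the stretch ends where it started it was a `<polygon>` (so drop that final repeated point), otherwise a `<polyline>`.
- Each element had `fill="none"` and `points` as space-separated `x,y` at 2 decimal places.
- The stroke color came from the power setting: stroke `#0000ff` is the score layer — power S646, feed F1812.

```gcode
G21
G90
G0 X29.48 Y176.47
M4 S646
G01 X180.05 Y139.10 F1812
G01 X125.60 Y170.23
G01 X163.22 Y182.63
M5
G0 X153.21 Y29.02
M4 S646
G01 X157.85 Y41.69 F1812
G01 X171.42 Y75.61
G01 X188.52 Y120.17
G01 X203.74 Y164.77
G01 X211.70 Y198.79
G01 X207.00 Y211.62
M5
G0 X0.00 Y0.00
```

Each laser-on run becomes one SVG element. Flip Y back into SVG space with y_svg = 254.04 − y_machine. Every run uses S646, so all elements get stroke `#0000ff` (score).

Run 1: The run is open, so emit a `<polyline>` with points (Y-flipped): 29.48,77.57 180.05,114.94 125.60,83.81 163.22,71.41.

Run 2: The run is open, so emit a `<polyline>` with points (Y-flipped): 153.21,225.02 157.85,212.35 171.42,178.43 188.52,133.87 203.74,89.27 211.70,55.25 207.00,42.42.

<svg xmlns="http://www.w3.org/2000/svg" width="295.82mm" height="254.04mm" viewBox="0 0 295.82 254.04">
  <polyline points="29.48,77.57 180.05,114.94 125.60,83.81 163.22,71.41" fill="none" stroke="#0000ff"/>
  <polyline points="153.21,225.02 157.85,212.35 171.42,178.43 188.52,133.87 203.74,89.27 211.70,55.25 207.00,42.42" fill="none" stroke="#0000ff"/>
</svg>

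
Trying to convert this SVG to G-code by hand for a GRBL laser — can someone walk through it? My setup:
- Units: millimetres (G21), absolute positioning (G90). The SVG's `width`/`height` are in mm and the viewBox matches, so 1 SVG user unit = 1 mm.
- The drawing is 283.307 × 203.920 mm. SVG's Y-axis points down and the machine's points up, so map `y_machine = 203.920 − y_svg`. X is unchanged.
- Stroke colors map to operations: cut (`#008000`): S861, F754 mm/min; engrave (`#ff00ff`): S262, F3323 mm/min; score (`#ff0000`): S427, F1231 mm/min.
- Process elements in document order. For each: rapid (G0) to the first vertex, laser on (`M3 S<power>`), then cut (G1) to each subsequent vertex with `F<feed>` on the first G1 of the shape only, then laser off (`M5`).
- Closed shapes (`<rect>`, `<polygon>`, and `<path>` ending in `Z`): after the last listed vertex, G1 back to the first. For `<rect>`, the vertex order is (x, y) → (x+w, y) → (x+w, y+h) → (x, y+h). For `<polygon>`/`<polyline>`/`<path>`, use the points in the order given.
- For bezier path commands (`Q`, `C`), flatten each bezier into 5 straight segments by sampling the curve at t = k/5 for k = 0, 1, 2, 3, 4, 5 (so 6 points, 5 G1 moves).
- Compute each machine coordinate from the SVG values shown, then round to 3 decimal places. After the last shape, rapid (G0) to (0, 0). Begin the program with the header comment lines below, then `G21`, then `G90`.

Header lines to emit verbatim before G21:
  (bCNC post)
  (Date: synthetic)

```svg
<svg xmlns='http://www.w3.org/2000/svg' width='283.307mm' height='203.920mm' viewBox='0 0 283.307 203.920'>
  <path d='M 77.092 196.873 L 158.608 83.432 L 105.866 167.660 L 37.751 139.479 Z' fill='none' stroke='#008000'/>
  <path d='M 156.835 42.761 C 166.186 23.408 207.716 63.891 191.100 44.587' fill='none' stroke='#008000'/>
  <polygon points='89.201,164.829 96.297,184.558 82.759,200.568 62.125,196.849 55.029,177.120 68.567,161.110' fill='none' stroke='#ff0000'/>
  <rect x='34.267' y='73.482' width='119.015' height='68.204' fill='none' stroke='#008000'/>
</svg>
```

1 u = 1 mm; y_m = 203.920 − y.

[1] `<path>` closed polygon, #008000→cut S861 F754: (77.092,7.047) → (158.608,120.488) → (105.866,36.260) → (37.751,64.441) → (77.092,7.047) (closed)

[2] `<path>` cubic bezier, #008000→cut S861 F754: (156.835,161.159) → (165.584,166.547) → (177.721,163.317) → (188.910,157.210) → (194.815,153.968) → (191.100,159.333)

[3] `<polygon>` regular polygon, #ff0000→score S427 F1231: (89.201,39.091) → (96.297,19.362) → (82.759,3.352) → (62.125,7.071) → (55.029,26.800) → (68.567,42.810) → (89.201,39.091) (closed)

[4] `<rect>` rectangle, #008000→cut S861 F754: (34.267,130.438) → (153.282,130.438) → (153.282,62.234) → (34.267,62.234) → (34.267,130.438) (closed)

(bCNC post)
(Date: synthetic)
G21
G90
G0 X77.092 Y7.047
M3 S861
G1 X158.608 Y120.488 F754
G1 X105.866 Y36.260
G1 X37.751 Y64.441
G1 X77.092 Y7.047
M5
G0 X156.835 Y161.159
M3 S861
G1 X165.584 Y166.547 F754
G1 X177.721 Y163.317
G1 X188.910 Y157.210
G1 X194.815 Y153.968
G1 X191.100 Y159.333
M5
G0 X89.201 Y39.091
M3 S427
G1 X96.297 Y19.362 F1231
G1 X82.759 Y3.352
G1 X62.125 Y7.071
G1 X55.029 Y26.800
G1 X68.567 Y42.810
G1 X89.201 Y39.091
M5
G0 X34.267 Y130.438
M3 S861
G1 X153.282 Y130.438 F754
G1 X153.282 Y62.234
G1 X34.267 Y62.234
G1 X34.267 Y130.438
M5
G0 X0.000 Y0.000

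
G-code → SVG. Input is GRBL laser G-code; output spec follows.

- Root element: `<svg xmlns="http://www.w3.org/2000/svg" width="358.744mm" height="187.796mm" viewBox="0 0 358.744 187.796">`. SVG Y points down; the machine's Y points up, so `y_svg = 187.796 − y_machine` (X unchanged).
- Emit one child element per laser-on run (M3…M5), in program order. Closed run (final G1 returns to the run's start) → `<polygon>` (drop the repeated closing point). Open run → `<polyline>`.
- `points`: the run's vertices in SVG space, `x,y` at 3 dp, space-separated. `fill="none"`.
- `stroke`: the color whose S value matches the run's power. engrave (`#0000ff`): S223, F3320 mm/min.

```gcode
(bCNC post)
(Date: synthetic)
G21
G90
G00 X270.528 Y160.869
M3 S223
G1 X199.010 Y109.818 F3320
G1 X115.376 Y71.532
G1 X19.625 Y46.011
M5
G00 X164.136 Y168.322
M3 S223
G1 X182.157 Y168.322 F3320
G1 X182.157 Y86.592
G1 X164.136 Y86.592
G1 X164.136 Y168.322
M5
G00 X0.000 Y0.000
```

Machine Y-up, SVG Y-down with viewBox height 187.796, so y_svg = 187.796 − y_machine; X carries over. Every run uses S223, so all elements get stroke `#0000ff` (engrave).

Run 1: The run is open, so emit a `<polyline>` with points (Y-flipped): 270.528,26.927 199.010,77.978 115.376,116.264 19.625,141.785.

Run 2: The run returns to its start, so emit a `<polygon>` with points (Y-flipped): 164.136,19.474 182.157,19.474 182.157,101.204 164.136,101.204.

<svg xmlns="http://www.w3.org/2000/svg" width="358.744mm" height="187.796mm" viewBox="0 0 358.744 187.796">
  <polyline points="270.528,26.927 199.010,77.978 115.376,116.264 19.625,141.785" fill="none" stroke="#0000ff"/>
  <polygon points="164.136,19.474 182.157,19.474 182.157,101.204 164.136,101.204" fill="none" stroke="#0000ff"/>
</svg>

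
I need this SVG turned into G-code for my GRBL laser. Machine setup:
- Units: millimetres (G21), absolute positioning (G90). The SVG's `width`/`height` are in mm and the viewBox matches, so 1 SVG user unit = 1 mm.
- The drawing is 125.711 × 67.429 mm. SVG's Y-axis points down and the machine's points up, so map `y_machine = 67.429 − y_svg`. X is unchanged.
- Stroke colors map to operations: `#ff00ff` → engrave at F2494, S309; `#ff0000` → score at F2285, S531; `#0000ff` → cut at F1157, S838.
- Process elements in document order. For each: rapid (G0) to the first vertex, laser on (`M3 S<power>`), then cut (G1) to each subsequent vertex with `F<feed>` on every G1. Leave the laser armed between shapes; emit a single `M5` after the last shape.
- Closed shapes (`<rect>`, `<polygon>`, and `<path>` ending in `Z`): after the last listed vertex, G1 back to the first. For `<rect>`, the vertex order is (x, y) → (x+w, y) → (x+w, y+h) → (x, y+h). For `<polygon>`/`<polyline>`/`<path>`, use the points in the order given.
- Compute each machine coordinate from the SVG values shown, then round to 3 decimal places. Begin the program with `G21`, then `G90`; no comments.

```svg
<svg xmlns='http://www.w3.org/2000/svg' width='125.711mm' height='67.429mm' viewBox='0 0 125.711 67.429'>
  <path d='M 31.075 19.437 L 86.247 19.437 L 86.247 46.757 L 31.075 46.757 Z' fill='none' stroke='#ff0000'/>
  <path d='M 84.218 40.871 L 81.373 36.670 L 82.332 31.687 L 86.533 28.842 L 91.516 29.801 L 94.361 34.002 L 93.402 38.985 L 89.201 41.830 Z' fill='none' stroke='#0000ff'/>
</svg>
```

G21
G90
G0 X31.075 Y47.992
M3 S531
G1 X86.247 Y47.992 F2285
G1 X86.247 Y20.672 F2285
G1 X31.075 Y20.672 F2285
G1 X31.075 Y47.992 F2285
G0 X84.218 Y26.558
M3 S838
G1 X81.373 Y30.759 F1157
G1 X82.332 Y35.742 F1157
G1 X86.533 Y38.587 F1157
G1 X91.516 Y37.628 F1157
G1 X94.361 Y33.427 F1157
G1 X93.402 Y28.444 F1157
G1 X89.201 Y25.599 F1157
G1 X84.218 Y26.558 F1157
M5

1 u = 1 mm; y_m = 67.429 − y.

[1] `<path>` rectangle, #ff0000→score S531 F2285: (31.075,47.992) → (86.247,47.992) → (86.247,20.672) → (31.075,20.672) → (31.075,47.992) (closed)

[2] `<path>` regular polygon, #0000ff→cut S838 F1157: (84.218,26.558) → (81.373,30.759) → (82.332,35.742) → (86.533,38.587) → (91.516,37.628) → (94.361,33.427) → (93.402,28.444) → (89.201,25.599) → (84.218,26.558) (closed)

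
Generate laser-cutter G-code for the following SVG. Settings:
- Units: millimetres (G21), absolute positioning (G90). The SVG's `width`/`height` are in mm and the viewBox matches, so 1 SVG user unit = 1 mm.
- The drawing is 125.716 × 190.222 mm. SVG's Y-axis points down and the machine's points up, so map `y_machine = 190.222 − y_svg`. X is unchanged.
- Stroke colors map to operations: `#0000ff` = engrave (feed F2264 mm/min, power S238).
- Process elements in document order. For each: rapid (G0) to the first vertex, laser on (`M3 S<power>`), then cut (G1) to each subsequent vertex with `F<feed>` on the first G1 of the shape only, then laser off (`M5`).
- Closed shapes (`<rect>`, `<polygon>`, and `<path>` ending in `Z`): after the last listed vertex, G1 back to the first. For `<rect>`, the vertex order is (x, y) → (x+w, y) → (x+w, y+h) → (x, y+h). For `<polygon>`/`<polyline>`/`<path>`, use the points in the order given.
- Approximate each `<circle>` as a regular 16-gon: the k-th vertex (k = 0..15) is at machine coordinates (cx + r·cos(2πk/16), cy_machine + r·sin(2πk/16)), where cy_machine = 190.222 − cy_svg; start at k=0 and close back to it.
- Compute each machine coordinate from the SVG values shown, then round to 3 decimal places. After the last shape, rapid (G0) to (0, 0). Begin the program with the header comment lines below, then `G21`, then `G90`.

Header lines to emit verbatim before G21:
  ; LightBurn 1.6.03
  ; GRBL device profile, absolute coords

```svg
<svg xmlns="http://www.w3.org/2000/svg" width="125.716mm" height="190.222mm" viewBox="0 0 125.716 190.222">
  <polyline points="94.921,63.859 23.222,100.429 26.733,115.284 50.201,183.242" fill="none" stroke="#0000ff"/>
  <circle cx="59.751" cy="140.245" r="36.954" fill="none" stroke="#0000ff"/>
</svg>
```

viewBox `0 0 125.716 190.222` with mm width/height → 1 unit = 1 mm. Flip: y_m = 190.222 − y_svg.

**Shape 1** — `<polyline>` open polyline, stroke `#0000ff` → engrave (S238, F2264). Machine vertices: (94.921,126.363) → (23.222,89.793) → (26.733,74.938) → (50.201,6.980). Open path.

**Shape 2** — `<circle>` circle, stroke `#0000ff` → engrave (S238, F2264). Machine vertices: (96.705,49.977) → (93.892,64.119) → (85.881,76.107) → (73.893,84.118) → (59.751,86.931) → (45.609,84.118) → (33.621,76.107) → (25.610,64.119) → (22.797,49.977) → (25.610,35.835) → (33.621,23.847) → (45.609,15.836) → (59.751,13.023) → (73.893,15.836) → (85.881,23.847) → (93.892,35.835) → (96.705,49.977). Closed: final G1 returns to the first vertex.

; LightBurn 1.6.03
; GRBL device profile, absolute coords
G21
G90
G0 X94.921 Y126.363
M3 S238
G1 X23.222 Y89.793 F2264
G1 X26.733 Y74.938
G1 X50.201 Y6.980
M5
G0 X96.705 Y49.977
M3 S238
G1 X93.892 Y64.119 F2264
G1 X85.881 Y76.107
G1 X73.893 Y84.118
G1 X59.751 Y86.931
G1 X45.609 Y84.118
G1 X33.621 Y76.107
G1 X25.610 Y64.119
G1 X22.797 Y49.977
G1 X25.610 Y35.835
G1 X33.621 Y23.847
G1 X45.609 Y15.836
G1 X59.751 Y13.023
G1 X73.893 Y15.836
G1 X85.881 Y23.847
G1 X93.892 Y35.835
G1 X96.705 Y49.977
M5
G0 X0.000 Y0.000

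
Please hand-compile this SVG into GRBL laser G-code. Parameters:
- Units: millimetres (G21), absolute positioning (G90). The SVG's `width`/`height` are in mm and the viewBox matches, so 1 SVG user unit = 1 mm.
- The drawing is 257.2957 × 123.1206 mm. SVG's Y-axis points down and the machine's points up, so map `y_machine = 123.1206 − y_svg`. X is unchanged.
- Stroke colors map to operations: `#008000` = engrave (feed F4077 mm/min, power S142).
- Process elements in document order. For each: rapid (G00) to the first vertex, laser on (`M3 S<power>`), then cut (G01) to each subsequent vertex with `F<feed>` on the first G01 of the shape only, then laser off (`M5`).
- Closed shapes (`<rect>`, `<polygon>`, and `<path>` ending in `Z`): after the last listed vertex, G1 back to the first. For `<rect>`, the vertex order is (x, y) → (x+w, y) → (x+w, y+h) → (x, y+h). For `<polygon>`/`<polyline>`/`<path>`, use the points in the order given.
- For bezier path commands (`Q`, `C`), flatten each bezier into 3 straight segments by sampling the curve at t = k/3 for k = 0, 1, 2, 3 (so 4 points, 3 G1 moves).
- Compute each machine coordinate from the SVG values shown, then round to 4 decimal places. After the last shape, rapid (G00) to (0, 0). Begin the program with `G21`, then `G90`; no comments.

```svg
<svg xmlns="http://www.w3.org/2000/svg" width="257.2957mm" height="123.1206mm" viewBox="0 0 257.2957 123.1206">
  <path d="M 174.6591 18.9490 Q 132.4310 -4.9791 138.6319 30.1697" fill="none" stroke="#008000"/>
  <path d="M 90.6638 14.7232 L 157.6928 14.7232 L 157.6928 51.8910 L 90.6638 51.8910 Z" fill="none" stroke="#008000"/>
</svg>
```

G21
G90
G00 X174.6591 Y104.1716
M3 S142
G01 X151.8880 Y113.5596 F4077
G01 X139.8790 Y109.8193
G01 X138.6319 Y92.9509
M5
G00 X90.6638 Y108.3974
M3 S142
G01 X157.6928 Y108.3974 F4077
G01 X157.6928 Y71.2296
G01 X90.6638 Y71.2296
G01 X90.6638 Y108.3974
M5
G00 X0.0000 Y0.0000

1 u = 1 mm; y_m = 123.1206 − y.

[1] `<path>` quadratic bezier, #008000→engrave S142 F4077: (174.6591,104.1716) → (151.8880,113.5596) → (139.8790,109.8193) → (138.6319,92.9509)

[2] `<path>` rectangle, #008000→engrave S142 F4077: (90.6638,108.3974) → (157.6928,108.3974) → (157.6928,71.2296) → (90.6638,71.2296) → (90.6638,108.3974) (closed)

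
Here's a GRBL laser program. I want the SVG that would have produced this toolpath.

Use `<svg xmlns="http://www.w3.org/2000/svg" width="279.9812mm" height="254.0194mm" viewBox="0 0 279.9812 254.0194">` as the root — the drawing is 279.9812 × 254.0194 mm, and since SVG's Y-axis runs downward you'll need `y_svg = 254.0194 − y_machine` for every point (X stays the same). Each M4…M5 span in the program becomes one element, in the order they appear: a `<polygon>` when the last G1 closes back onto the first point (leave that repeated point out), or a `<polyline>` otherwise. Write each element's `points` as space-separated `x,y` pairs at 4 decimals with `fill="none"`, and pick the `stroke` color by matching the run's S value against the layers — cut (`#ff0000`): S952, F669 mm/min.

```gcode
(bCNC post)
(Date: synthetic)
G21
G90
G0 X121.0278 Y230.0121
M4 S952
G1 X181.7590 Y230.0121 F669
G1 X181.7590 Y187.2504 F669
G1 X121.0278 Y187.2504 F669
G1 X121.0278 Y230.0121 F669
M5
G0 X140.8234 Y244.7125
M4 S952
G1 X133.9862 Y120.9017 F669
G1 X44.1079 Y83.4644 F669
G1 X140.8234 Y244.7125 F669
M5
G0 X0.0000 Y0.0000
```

y_svg = 254.0194 − y_m. Every run uses S952, so all elements get stroke `#ff0000` (cut).

[1] closed run; points: 121.0278,24.0073 181.7590,24.0073 181.7590,66.7690 121.0278,66.7690

[2] closed run; points: 140.8234,9.3069 133.9862,133.1177 44.1079,170.5550

<svg xmlns="http://www.w3.org/2000/svg" width="279.9812mm" height="254.0194mm" viewBox="0 0 279.9812 254.0194">
  <polygon points="121.0278,24.0073 181.7590,24.0073 181.7590,66.7690 121.0278,66.7690" fill="none" stroke="#ff0000"/>
  <polygon points="140.8234,9.3069 133.9862,133.1177 44.1079,170.5550" fill="none" stroke="#ff0000"/>
</svg>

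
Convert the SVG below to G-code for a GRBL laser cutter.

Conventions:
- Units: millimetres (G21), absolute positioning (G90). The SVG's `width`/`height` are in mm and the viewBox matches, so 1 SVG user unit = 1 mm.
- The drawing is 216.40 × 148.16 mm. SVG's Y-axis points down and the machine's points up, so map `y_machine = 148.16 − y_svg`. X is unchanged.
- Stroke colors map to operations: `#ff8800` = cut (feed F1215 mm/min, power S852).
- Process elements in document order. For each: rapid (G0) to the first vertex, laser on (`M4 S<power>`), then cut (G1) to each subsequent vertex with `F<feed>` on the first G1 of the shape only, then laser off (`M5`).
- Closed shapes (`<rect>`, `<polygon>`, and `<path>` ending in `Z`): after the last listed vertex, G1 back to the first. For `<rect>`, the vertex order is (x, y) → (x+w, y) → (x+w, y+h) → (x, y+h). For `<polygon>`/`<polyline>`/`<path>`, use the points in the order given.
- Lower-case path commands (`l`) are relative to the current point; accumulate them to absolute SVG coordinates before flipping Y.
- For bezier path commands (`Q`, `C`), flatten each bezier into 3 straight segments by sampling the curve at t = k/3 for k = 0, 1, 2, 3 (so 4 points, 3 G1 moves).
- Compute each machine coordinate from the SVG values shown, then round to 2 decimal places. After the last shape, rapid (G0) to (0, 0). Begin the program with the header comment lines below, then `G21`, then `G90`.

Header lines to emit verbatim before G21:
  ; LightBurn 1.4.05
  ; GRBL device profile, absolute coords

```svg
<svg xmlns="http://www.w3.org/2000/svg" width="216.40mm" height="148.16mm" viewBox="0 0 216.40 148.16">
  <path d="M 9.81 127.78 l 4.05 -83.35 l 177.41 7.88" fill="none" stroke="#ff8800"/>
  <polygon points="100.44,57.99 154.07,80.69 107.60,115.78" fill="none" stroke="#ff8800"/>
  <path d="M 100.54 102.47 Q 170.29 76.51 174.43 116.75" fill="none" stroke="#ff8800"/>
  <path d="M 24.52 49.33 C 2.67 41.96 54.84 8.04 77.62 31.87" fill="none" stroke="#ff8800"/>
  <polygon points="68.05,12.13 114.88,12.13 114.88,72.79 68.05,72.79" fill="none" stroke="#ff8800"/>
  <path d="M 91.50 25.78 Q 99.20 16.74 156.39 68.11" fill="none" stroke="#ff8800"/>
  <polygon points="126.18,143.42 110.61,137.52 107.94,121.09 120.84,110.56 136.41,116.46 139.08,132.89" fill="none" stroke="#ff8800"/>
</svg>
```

1 u = 1 mm; y_m = 148.16 − y.

[1] `<path>` open polyline, #ff8800→cut S852 F1215: (9.81,20.38) → (13.86,103.73) → (191.27,95.85)

[2] `<polygon>` regular polygon, #ff8800→cut S852 F1215: (100.44,90.17) → (154.07,67.47) → (107.60,32.38) → (100.44,90.17) (closed)

[3] `<path>` quadratic bezier, #ff8800→cut S852 F1215: (100.54,45.69) → (139.75,55.64) → (164.38,50.88) → (174.43,31.41)

[4] `<path>` cubic bezier, #ff8800→cut S852 F1215: (24.52,98.83) → (23.51,111.93) → (48.87,123.99) → (77.62,116.29)

[5] `<polygon>` rectangle, #ff8800→cut S852 F1215: (68.05,136.03) → (114.88,136.03) → (114.88,75.37) → (68.05,75.37) → (68.05,136.03) (closed)

[6] `<path>` quadratic bezier, #ff8800→cut S852 F1215: (91.50,122.38) → (102.13,121.69) → (123.76,107.58) → (156.39,80.05)

[7] `<polygon>` regular polygon, #ff8800→cut S852 F1215: (126.18,4.74) → (110.61,10.64) → (107.94,27.07) → (120.84,37.60) → (136.41,31.70) → (139.08,15.27) → (126.18,4.74) (closed)

; LightBurn 1.4.05
; GRBL device profile, absolute coords
G21
G90
G0 X9.81 Y20.38
M4 S852
G1 X13.86 Y103.73 F1215
G1 X191.27 Y95.85
M5
G0 X100.44 Y90.17
M4 S852
G1 X154.07 Y67.47 F1215
G1 X107.60 Y32.38
G1 X100.44 Y90.17
M5
G0 X100.54 Y45.69
M4 S852
G1 X139.75 Y55.64 F1215
G1 X164.38 Y50.88
G1 X174.43 Y31.41
M5
G0 X24.52 Y98.83
M4 S852
G1 X23.51 Y111.93 F1215
G1 X48.87 Y123.99
G1 X77.62 Y116.29
M5
G0 X68.05 Y136.03
M4 S852
G1 X114.88 Y136.03 F1215
G1 X114.88 Y75.37
G1 X68.05 Y75.37
G1 X68.05 Y136.03
M5
G0 X91.50 Y122.38
M4 S852
G1 X102.13 Y121.69 F1215
G1 X123.76 Y107.58
G1 X156.39 Y80.05
M5
G0 X126.18 Y4.74
M4 S852
G1 X110.61 Y10.64 F1215
G1 X107.94 Y27.07
G1 X120.84 Y37.60
G1 X136.41 Y31.70
G1 X139.08 Y15.27
G1 X126.18 Y4.74
M5
G0 X0.00 Y0.00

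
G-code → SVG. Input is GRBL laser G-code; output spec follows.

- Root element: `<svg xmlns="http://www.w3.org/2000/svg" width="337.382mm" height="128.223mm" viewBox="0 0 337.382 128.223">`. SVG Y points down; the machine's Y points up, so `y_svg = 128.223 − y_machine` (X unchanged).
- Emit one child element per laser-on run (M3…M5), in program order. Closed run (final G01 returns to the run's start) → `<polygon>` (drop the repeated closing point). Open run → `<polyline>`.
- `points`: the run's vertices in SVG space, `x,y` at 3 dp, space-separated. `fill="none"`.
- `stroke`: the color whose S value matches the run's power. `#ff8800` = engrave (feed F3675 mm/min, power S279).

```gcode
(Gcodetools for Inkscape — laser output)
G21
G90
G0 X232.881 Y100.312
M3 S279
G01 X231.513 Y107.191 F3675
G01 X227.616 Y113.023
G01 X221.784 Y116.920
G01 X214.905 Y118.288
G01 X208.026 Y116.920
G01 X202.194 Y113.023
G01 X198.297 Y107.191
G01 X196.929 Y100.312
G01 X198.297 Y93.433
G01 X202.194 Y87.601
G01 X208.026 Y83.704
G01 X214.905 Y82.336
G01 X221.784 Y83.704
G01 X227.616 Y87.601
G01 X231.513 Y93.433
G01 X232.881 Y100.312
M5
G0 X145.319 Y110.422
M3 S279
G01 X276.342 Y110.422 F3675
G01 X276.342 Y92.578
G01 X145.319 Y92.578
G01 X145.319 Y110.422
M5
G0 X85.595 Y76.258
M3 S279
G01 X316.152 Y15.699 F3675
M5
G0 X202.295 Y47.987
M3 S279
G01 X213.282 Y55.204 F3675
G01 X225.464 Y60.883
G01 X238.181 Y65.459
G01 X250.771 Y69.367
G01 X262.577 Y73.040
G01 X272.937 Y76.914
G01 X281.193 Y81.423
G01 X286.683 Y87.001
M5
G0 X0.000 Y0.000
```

Each laser-on run becomes one SVG element. Flip Y back into SVG space with y_svg = 128.223 − y_machine. Every run uses S279, so all elements get stroke `#ff8800` (engrave).

Run 1: The run returns to its start, so emit a `<polygon>` with points (Y-flipped): 232.881,27.911 231.513,21.032 227.616,15.200 221.784,11.303 214.905,9.935 208.026,11.303 202.194,15.200 198.297,21.032 196.929,27.911 198.297,34.790 202.194,40.622 208.026,44.519 214.905,45.887 221.784,44.519 227.616,40.622 231.513,34.790.

Run 2: The run returns to its start, so emit a `<polygon>` with points (Y-flipped): 145.319,17.801 276.342,17.801 276.342,35.645 145.319,35.645.

Run 3: The run is open, so emit a `<polyline>` with points (Y-flipped): 85.595,51.965 316.152,112.524.

Run 4: The run is open, so emit a `<polyline>` with points (Y-flipped): 202.295,80.236 213.282,73.019 225.464,67.340 238.181,62.764 250.771,58.856 262.577,55.183 272.937,51.309 281.193,46.800 286.683,41.222.

<svg xmlns="http://www.w3.org/2000/svg" width="337.382mm" height="128.223mm" viewBox="0 0 337.382 128.223">
  <polygon points="232.881,27.911 231.513,21.032 227.616,15.200 221.784,11.303 214.905,9.935 208.026,11.303 202.194,15.200 198.297,21.032 196.929,27.911 198.297,34.790 202.194,40.622 208.026,44.519 214.905,45.887 221.784,44.519 227.616,40.622 231.513,34.790" fill="none" stroke="#ff8800"/>
  <polygon points="145.319,17.801 276.342,17.801 276.342,35.645 145.319,35.645" fill="none" stroke="#ff8800"/>
  <polyline points="85.595,51.965 316.152,112.524" fill="none" stroke="#ff8800"/>
  <polyline points="202.295,80.236 213.282,73.019 225.464,67.340 238.181,62.764 250.771,58.856 262.577,55.183 272.937,51.309 281.193,46.800 286.683,41.222" fill="none" stroke="#ff8800"/>
</svg>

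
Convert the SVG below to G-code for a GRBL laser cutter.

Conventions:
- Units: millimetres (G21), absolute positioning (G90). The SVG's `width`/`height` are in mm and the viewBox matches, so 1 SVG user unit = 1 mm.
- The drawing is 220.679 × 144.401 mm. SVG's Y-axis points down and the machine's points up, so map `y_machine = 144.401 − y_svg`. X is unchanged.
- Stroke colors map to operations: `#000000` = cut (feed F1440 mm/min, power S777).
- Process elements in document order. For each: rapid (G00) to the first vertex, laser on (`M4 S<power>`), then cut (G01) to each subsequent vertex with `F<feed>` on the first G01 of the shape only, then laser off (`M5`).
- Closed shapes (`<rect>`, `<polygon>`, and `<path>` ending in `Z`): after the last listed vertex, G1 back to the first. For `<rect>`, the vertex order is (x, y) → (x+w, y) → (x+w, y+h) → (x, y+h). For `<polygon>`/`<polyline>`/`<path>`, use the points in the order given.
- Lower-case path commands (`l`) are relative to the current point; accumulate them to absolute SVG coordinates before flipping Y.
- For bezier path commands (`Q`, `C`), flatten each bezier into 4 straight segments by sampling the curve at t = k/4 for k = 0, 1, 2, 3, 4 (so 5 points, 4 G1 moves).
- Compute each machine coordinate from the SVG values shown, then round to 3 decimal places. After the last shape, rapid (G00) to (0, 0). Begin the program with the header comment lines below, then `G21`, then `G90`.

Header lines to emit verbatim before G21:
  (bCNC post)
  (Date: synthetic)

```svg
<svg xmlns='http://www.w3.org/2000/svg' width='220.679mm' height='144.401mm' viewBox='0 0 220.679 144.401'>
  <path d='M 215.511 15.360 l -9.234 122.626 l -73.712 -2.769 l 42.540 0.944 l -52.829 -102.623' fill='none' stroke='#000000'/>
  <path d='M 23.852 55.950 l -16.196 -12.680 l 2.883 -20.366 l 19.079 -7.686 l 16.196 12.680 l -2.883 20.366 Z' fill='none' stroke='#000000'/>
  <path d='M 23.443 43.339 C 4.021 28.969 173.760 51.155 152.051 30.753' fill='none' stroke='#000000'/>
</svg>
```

(bCNC post)
(Date: synthetic)
G21
G90
G00 X215.511 Y129.041
M4 S777
G01 X206.277 Y6.415 F1440
G01 X132.565 Y9.184
G01 X175.105 Y8.240
G01 X122.276 Y110.863
M5
G00 X23.852 Y88.451
M4 S777
G01 X7.656 Y101.131 F1440
G01 X10.539 Y121.497
G01 X29.618 Y129.183
G01 X45.814 Y116.503
G01 X42.931 Y96.137
G01 X23.852 Y88.451
M5
G00 X23.443 Y101.062
M4 S777
G01 X38.397 Y106.222 F1440
G01 X88.605 Y105.093
G01 X138.383 Y105.095
G01 X152.051 Y113.648
M5
G00 X0.000 Y0.000

Since the viewBox matches the mm dimensions, user units are millimetres directly. The only transform is the Y-flip y_m = 144.401 − y_svg.

Shape 1 is a open polyline drawn with `<path>`. Its stroke #000000 means cut at S777, F1440. After flipping Y the toolpath is (215.511,129.041) → (206.277,6.415) → (132.565,9.184) → (175.105,8.240) → (122.276,110.863).

Shape 2 is a regular polygon drawn with `<path>`. Its stroke #000000 means cut at S777, F1440. After flipping Y the toolpath is (23.852,88.451) → (7.656,101.131) → (10.539,121.497) → (29.618,129.183) → (45.814,116.503) → (42.931,96.137) → (23.852,88.451), returning to the start.

Shape 3 is a cubic bezier drawn with `<path>`. Its stroke #000000 means cut at S777, F1440. After flipping Y the toolpath is (23.443,101.062) → (38.397,106.222) → (88.605,105.093) → (138.383,105.095) → (152.051,113.648).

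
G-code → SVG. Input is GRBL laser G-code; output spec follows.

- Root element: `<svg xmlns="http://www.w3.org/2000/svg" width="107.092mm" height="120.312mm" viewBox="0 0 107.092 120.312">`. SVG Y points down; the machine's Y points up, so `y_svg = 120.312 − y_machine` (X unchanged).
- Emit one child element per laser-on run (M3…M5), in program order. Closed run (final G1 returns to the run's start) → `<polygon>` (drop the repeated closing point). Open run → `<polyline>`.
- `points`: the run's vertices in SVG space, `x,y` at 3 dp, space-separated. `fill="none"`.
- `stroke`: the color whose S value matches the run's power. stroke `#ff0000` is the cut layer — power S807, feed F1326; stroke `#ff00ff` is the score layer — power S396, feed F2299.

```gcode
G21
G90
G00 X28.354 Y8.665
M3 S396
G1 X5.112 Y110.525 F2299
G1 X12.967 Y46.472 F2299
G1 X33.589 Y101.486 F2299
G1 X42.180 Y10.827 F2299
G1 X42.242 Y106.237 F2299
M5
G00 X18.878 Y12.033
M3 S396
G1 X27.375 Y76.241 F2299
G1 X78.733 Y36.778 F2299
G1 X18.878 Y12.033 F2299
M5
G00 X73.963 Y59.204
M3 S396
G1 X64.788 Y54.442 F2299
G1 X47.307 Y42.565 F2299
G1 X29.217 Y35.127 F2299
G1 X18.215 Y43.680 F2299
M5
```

y_svg = 120.312 − y_m. Every run uses S396, so all elements get stroke `#ff00ff` (score).

[1] open run; points: 28.354,111.647 5.112,9.787 12.967,73.840 33.589,18.826 42.180,109.485 42.242,14.075

[2] closed run; points: 18.878,108.279 27.375,44.071 78.733,83.534

[3] open run; points: 73.963,61.108 64.788,65.870 47.307,77.747 29.217,85.185 18.215,76.632

<svg xmlns="http://www.w3.org/2000/svg" width="107.092mm" height="120.312mm" viewBox="0 0 107.092 120.312">
  <polyline points="28.354,111.647 5.112,9.787 12.967,73.840 33.589,18.826 42.180,109.485 42.242,14.075" fill="none" stroke="#ff00ff"/>
  <polygon points="18.878,108.279 27.375,44.071 78.733,83.534" fill="none" stroke="#ff00ff"/>
  <polyline points="73.963,61.108 64.788,65.870 47.307,77.747 29.217,85.185 18.215,76.632" fill="none" stroke="#ff00ff"/>
</svg>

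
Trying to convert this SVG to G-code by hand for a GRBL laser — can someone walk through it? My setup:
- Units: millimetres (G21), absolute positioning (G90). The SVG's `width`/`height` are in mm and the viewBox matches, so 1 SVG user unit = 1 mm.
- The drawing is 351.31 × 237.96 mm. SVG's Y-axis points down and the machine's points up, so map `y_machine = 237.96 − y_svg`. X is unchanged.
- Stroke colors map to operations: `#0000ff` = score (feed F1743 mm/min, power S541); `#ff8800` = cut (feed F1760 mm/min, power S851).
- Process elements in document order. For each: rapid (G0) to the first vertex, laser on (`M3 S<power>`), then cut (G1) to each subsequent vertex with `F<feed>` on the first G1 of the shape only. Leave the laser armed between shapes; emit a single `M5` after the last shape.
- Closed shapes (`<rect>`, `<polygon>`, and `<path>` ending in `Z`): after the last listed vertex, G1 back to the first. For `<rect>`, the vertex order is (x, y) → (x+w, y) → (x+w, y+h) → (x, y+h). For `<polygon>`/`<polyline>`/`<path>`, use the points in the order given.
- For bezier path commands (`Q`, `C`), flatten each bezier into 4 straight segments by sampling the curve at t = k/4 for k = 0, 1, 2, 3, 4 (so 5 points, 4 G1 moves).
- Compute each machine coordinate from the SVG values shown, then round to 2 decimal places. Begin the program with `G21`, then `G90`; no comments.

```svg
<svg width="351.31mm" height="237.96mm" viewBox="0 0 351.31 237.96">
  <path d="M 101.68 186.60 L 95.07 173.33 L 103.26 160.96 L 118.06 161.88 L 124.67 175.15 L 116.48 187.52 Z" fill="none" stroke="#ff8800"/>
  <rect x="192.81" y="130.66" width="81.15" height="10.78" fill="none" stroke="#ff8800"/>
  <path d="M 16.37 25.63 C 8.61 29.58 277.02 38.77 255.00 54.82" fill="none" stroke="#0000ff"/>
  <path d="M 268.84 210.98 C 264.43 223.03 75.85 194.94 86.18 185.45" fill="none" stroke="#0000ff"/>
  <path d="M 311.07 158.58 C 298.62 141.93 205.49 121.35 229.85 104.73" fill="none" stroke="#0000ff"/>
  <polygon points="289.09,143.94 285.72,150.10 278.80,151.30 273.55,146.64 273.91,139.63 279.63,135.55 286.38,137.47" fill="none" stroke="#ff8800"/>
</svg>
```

1 u = 1 mm; y_m = 237.96 − y.

[1] `<path>` regular polygon, #ff8800→cut S851 F1760: (101.68,51.36) → (95.07,64.63) → (103.26,77.00) → (118.06,76.08) → (124.67,62.81) → (116.48,50.44) → (101.68,51.36) (closed)

[2] `<rect>` rectangle, #ff8800→cut S851 F1760: (192.81,107.30) → (273.96,107.30) → (273.96,96.52) → (192.81,96.52) → (192.81,107.30) (closed)

[3] `<path>` cubic bezier, #0000ff→score S541 F1743: (16.37,212.33) → (53.48,208.36) → (141.03,202.27) → (225.91,193.92) → (255.00,183.14)

[4] `<path>` cubic bezier, #0000ff→score S541 F1743: (268.84,26.98) → (236.99,24.55) → (171.98,31.67) → (109.74,42.82) → (86.18,52.51)

[5] `<path>` cubic bezier, #0000ff→score S541 F1743: (311.07,79.38) → (289.70,92.48) → (256.66,106.32) → (230.51,120.15) → (229.85,133.23)

[6] `<polygon>` regular polygon, #ff8800→cut S851 F1760: (289.09,94.02) → (285.72,87.86) → (278.80,86.66) → (273.55,91.32) → (273.91,98.33) → (279.63,102.41) → (286.38,100.49) → (289.09,94.02) (closed)

G21
G90
G0 X101.68 Y51.36
M3 S851
G1 X95.07 Y64.63 F1760
G1 X103.26 Y77.00
G1 X118.06 Y76.08
G1 X124.67 Y62.81
G1 X116.48 Y50.44
G1 X101.68 Y51.36
G0 X192.81 Y107.30
M3 S851
G1 X273.96 Y107.30 F1760
G1 X273.96 Y96.52
G1 X192.81 Y96.52
G1 X192.81 Y107.30
G0 X16.37 Y212.33
M3 S541
G1 X53.48 Y208.36 F1743
G1 X141.03 Y202.27
G1 X225.91 Y193.92
G1 X255.00 Y183.14
G0 X268.84 Y26.98
M3 S541
G1 X236.99 Y24.55 F1743
G1 X171.98 Y31.67
G1 X109.74 Y42.82
G1 X86.18 Y52.51
G0 X311.07 Y79.38
M3 S541
G1 X289.70 Y92.48 F1743
G1 X256.66 Y106.32
G1 X230.51 Y120.15
G1 X229.85 Y133.23
G0 X289.09 Y94.02
M3 S851
G1 X285.72 Y87.86 F1760
G1 X278.80 Y86.66
G1 X273.55 Y91.32
G1 X273.91 Y98.33
G1 X279.63 Y102.41
G1 X286.38 Y100.49
G1 X289.09 Y94.02
M5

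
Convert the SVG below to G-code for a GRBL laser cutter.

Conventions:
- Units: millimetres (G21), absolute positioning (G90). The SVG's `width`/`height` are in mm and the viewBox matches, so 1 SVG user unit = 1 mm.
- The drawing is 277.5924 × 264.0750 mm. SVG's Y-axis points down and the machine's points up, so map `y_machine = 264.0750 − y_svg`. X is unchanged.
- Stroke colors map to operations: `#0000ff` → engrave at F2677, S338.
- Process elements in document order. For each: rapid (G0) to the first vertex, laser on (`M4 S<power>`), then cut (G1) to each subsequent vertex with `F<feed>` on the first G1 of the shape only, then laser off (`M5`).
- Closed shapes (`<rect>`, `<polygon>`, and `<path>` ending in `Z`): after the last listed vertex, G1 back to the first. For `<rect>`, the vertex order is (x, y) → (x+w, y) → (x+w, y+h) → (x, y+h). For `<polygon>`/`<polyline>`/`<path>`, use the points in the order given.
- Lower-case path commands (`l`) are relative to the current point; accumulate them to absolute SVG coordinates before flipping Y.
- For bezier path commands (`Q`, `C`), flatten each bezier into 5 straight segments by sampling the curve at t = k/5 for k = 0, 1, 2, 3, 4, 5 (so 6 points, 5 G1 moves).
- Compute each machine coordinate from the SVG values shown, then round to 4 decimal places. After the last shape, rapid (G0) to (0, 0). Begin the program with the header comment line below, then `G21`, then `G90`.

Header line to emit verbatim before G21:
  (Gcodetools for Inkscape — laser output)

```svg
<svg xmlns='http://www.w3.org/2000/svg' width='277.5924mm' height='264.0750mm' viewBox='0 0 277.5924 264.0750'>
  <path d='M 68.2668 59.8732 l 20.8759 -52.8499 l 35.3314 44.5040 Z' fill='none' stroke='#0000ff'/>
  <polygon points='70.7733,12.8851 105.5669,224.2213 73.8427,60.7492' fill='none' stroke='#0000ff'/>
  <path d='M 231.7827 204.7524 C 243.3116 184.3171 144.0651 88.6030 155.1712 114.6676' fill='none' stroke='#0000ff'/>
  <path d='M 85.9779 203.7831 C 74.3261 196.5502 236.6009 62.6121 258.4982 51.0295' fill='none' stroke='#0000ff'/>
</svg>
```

viewBox `0 0 277.5924 264.0750` with mm width/height → 1 unit = 1 mm. Flip: y_m = 264.0750 − y_svg.

**Shape 1** — `<path>` regular polygon, stroke `#0000ff` → engrave (S338, F2677). Machine vertices: (68.2668,204.2018) → (89.1427,257.0517) → (124.4741,212.5477) → (68.2668,204.2018). Closed: final G1 returns to the first vertex.

**Shape 2** — `<polygon>` closed polygon, stroke `#0000ff` → engrave (S338, F2677). Machine vertices: (70.7733,251.1899) → (105.5669,39.8537) → (73.8427,203.3258) → (70.7733,251.1899). Closed: final G1 returns to the first vertex.

**Shape 3** — `<path>` cubic bezier, stroke `#0000ff` → engrave (S338, F2677). Control points (SVG): P0=(231.7827,204.7524), P1=(243.3116,184.3171), P2=(144.0651,88.6030), P3=(155.1712,114.6676); sampled at t=k/5. Machine vertices: (231.7827,59.3226) → (227.1760,79.0408) → (206.5974,107.3671) → (180.6609,134.8428) → (159.9808,152.0092) → (155.1712,149.4074). Open path.

**Shape 4** — `<path>` cubic bezier, stroke `#0000ff` → engrave (S338, F2677). Control points (SVG): P0=(85.9779,203.7831), P1=(74.3261,196.5502), P2=(236.6009,62.6121), P3=(258.4982,51.0295); sampled at t=k/5. Machine vertices: (85.9779,60.2919) → (97.3436,77.8438) → (135.3650,113.8500) → (184.9557,156.3556) → (231.0290,193.4058) → (258.4982,213.0455). Open path.

(Gcodetools for Inkscape — laser output)
G21
G90
G0 X68.2668 Y204.2018
M4 S338
G1 X89.1427 Y257.0517 F2677
G1 X124.4741 Y212.5477
G1 X68.2668 Y204.2018
M5
G0 X70.7733 Y251.1899
M4 S338
G1 X105.5669 Y39.8537 F2677
G1 X73.8427 Y203.3258
G1 X70.7733 Y251.1899
M5
G0 X231.7827 Y59.3226
M4 S338
G1 X227.1760 Y79.0408 F2677
G1 X206.5974 Y107.3671
G1 X180.6609 Y134.8428
G1 X159.9808 Y152.0092
G1 X155.1712 Y149.4074
M5
G0 X85.9779 Y60.2919
M4 S338
G1 X97.3436 Y77.8438 F2677
G1 X135.3650 Y113.8500
G1 X184.9557 Y156.3556
G1 X231.0290 Y193.4058
G1 X258.4982 Y213.0455
M5
G0 X0.0000 Y0.0000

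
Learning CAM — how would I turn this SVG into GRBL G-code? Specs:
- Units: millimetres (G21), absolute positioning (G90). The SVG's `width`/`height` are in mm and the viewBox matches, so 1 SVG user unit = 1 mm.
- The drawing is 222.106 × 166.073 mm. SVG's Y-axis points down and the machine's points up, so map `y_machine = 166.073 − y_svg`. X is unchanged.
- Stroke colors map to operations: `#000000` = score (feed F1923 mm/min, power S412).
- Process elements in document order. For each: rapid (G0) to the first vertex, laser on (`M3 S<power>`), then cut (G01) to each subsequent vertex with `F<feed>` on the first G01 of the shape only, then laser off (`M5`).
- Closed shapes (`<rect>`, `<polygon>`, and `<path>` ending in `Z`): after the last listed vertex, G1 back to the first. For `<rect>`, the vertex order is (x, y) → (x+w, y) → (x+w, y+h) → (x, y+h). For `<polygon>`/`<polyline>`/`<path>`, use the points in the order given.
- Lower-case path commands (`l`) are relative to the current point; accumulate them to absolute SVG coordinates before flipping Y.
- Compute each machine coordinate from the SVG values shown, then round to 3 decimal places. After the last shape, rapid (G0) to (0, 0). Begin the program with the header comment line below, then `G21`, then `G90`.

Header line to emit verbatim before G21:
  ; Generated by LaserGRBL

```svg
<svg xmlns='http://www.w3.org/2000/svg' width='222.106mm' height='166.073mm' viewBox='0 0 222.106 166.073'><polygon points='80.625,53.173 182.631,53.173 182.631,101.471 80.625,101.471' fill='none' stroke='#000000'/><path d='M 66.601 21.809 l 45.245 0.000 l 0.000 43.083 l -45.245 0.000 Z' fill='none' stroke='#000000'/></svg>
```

viewBox `0 0 222.106 166.073` with mm width/height → 1 unit = 1 mm. Flip: y_m = 166.073 − y_svg.

**Shape 1** — `<polygon>` rectangle, stroke `#000000` → score (S412, F1923). Machine vertices: (80.625,112.900) → (182.631,112.900) → (182.631,64.602) → (80.625,64.602) → (80.625,112.900). Closed: final G1 returns to the first vertex.

**Shape 2** — `<path>` rectangle, stroke `#000000` → score (S412, F1923). Machine vertices: (66.601,144.264) → (111.846,144.264) → (111.846,101.181) → (66.601,101.181) → (66.601,144.264). Closed: final G1 returns to the first vertex.

; Generated by LaserGRBL
G21
G90
G0 X80.625 Y112.900
M3 S412
G01 X182.631 Y112.900 F1923
G01 X182.631 Y64.602
G01 X80.625 Y64.602
G01 X80.625 Y112.900
M5
G0 X66.601 Y144.264
M3 S412
G01 X111.846 Y144.264 F1923
G01 X111.846 Y101.181
G01 X66.601 Y101.181
G01 X66.601 Y144.264
M5
G0 X0.000 Y0.000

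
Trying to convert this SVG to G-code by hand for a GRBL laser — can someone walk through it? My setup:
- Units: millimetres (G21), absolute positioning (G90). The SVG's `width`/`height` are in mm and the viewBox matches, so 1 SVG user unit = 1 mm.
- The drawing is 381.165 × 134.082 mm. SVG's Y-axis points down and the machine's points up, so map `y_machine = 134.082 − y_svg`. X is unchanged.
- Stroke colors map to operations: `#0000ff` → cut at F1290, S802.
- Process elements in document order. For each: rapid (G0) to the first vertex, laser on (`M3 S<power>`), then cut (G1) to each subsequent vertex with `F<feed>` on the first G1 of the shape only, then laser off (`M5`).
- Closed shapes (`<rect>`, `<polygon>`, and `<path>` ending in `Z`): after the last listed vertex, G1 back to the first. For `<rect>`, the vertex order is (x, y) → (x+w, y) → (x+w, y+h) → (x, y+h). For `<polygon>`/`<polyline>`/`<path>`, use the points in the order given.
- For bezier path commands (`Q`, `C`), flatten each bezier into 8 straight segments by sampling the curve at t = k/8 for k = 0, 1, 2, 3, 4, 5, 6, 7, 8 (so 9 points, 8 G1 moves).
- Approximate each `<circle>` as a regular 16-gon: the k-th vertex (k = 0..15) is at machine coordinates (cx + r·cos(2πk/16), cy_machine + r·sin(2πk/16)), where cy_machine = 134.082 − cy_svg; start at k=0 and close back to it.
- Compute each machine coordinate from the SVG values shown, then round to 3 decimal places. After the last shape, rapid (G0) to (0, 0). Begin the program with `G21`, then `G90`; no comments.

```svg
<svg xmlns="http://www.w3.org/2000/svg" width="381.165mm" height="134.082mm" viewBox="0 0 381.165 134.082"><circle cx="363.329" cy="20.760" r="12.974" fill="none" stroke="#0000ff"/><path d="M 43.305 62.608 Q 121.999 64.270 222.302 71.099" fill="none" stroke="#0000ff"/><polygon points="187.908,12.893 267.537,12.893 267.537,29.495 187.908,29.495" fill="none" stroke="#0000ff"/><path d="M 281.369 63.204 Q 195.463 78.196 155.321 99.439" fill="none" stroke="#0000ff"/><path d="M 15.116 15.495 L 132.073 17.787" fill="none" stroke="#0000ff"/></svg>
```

Since the viewBox matches the mm dimensions, user units are millimetres directly. The only transform is the Y-flip y_m = 134.082 − y_svg.

Shape 1 is a circle drawn with `<circle>`. Its stroke #0000ff means cut at S802, F1290. After flipping Y the toolpath is (376.303,113.322) → (375.315,118.287) → (372.503,122.496) → (368.294,125.308) → (363.329,126.296) → (358.364,125.308) → (354.155,122.496) → (351.343,118.287) → (350.355,113.322) → (351.343,108.357) → (354.155,104.148) → (358.364,101.336) → (363.329,100.348) → (368.294,101.336) → (372.503,104.148) → (375.315,108.357) → (376.303,113.322), returning to the start.

Shape 2 is a quadratic bezier drawn with `<path>`. Its stroke #0000ff means cut at S802, F1290. After flipping Y the toolpath is (43.305,71.474) → (63.316,70.978) → (84.003,70.320) → (105.364,69.501) → (127.401,68.520) → (150.114,67.378) → (173.501,66.075) → (197.564,64.610) → (222.302,62.983).

Shape 3 is a rectangle drawn with `<polygon>`. Its stroke #0000ff means cut at S802, F1290. After flipping Y the toolpath is (187.908,121.189) → (267.537,121.189) → (267.537,104.587) → (187.908,104.587) → (187.908,121.189), returning to the start.

Shape 4 is a quadratic bezier drawn with `<path>`. Its stroke #0000ff means cut at S802, F1290. After flipping Y the toolpath is (281.369,70.878) → (260.608,67.032) → (241.276,62.991) → (223.375,58.755) → (206.904,54.323) → (191.863,49.696) → (178.252,44.874) → (166.072,39.856) → (155.321,34.643).

Shape 5 is a line segment drawn with `<path>`. Its stroke #0000ff means cut at S802, F1290. After flipping Y the toolpath is (15.116,118.587) → (132.073,116.295).

G21
G90
G0 X376.303 Y113.322
M3 S802
G1 X375.315 Y118.287 F1290
G1 X372.503 Y122.496
G1 X368.294 Y125.308
G1 X363.329 Y126.296
G1 X358.364 Y125.308
G1 X354.155 Y122.496
G1 X351.343 Y118.287
G1 X350.355 Y113.322
G1 X351.343 Y108.357
G1 X354.155 Y104.148
G1 X358.364 Y101.336
G1 X363.329 Y100.348
G1 X368.294 Y101.336
G1 X372.503 Y104.148
G1 X375.315 Y108.357
G1 X376.303 Y113.322
M5
G0 X43.305 Y71.474
M3 S802
G1 X63.316 Y70.978 F1290
G1 X84.003 Y70.320
G1 X105.364 Y69.501
G1 X127.401 Y68.520
G1 X150.114 Y67.378
G1 X173.501 Y66.075
G1 X197.564 Y64.610
G1 X222.302 Y62.983
M5
G0 X187.908 Y121.189
M3 S802
G1 X267.537 Y121.189 F1290
G1 X267.537 Y104.587
G1 X187.908 Y104.587
G1 X187.908 Y121.189
M5
G0 X281.369 Y70.878
M3 S802
G1 X260.608 Y67.032 F1290
G1 X241.276 Y62.991
G1 X223.375 Y58.755
G1 X206.904 Y54.323
G1 X191.863 Y49.696
G1 X178.252 Y44.874
G1 X166.072 Y39.856
G1 X155.321 Y34.643
M5
G0 X15.116 Y118.587
M3 S802
G1 X132.073 Y116.295 F1290
M5
G0 X0.000 Y0.000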